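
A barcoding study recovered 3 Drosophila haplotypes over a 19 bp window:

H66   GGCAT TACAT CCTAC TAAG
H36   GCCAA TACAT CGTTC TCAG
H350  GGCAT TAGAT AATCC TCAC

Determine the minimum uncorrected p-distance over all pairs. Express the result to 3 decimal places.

0.263

Pairwise Hamming distances:
  H66 vs H36: 5
  H66 vs H350: 6
  H36 vs H350: 7
The smallest is 5 mismatches, between H66 and H36; p = 5/19 = 0.263.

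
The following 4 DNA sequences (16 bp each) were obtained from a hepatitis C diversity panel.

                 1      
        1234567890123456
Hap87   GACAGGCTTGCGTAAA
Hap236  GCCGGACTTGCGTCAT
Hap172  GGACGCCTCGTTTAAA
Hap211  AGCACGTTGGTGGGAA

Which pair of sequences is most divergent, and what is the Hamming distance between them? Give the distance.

Pairwise Hamming distances:
  Hap87 vs Hap236: 5
  Hap87 vs Hap172: 7
  Hap87 vs Hap211: 8
  Hap236 vs Hap172: 9
  Hap236 vs Hap211: 11
  Hap172 vs Hap211: 10
The largest is 11, between Hap236 and Hap211.

11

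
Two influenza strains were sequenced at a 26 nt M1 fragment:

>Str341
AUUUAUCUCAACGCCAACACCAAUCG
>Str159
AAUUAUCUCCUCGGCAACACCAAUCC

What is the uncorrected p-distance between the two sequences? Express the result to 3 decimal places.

The sequences differ at positions 2 (U/A), 10 (A/C), 11 (A/U), 14 (C/G), 26 (G/C).
There are 5 differences over 26 sites, so p = 5/26 = 0.192.

0.192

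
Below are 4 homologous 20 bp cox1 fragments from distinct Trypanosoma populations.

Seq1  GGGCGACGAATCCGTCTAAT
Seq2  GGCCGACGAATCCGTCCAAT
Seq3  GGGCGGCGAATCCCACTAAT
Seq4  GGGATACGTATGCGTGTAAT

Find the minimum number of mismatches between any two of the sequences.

Pairwise Hamming distances:
  Seq1 vs Seq2: 2
  Seq1 vs Seq3: 3
  Seq1 vs Seq4: 5
  Seq2 vs Seq3: 5
  Seq2 vs Seq4: 7
  Seq3 vs Seq4: 8
The smallest is 2, between Seq1 and Seq2.

2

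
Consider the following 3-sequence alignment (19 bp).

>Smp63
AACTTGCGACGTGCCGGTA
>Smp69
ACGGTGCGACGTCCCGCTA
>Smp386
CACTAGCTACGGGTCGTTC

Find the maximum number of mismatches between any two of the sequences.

11

Pairwise Hamming distances:
  Smp63 vs Smp69: 5
  Smp63 vs Smp386: 7
  Smp69 vs Smp386: 11
The largest is 11, between Smp69 and Smp386.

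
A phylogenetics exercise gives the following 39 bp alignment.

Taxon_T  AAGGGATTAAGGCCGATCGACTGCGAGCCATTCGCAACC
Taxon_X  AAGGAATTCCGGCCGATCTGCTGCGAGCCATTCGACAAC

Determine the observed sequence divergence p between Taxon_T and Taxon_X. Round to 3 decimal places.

The sequences differ at positions 5 (G/A), 9 (A/C), 10 (A/C), 19 (G/T), 20 (A/G), 35 (C/A), 36 (A/C), 38 (C/A).
There are 8 differences over 39 sites, so p = 8/39 = 0.205.

0.205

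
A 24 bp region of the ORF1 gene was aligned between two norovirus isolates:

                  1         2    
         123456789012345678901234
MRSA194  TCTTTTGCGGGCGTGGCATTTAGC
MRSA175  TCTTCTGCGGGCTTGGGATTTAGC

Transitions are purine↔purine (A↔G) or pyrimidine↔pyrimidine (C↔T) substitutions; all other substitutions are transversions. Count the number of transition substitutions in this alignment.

1

The sequences differ at positions 5 (T/C, transition), 13 (G/T, transversion), 17 (C/G, transversion).
Of the 3 differences, 1 transition and 2 transversions, so the answer is 1.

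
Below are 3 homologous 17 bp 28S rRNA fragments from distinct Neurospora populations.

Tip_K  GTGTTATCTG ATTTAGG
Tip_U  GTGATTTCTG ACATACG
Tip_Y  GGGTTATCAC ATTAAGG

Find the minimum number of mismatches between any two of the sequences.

4

Pairwise Hamming distances:
  Tip_K vs Tip_U: 5
  Tip_K vs Tip_Y: 4
  Tip_U vs Tip_Y: 9
The smallest is 4, between Tip_K and Tip_Y.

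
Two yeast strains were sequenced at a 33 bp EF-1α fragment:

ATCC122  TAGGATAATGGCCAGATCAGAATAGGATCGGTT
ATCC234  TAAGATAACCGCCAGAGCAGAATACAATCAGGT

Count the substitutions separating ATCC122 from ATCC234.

Mismatches occur at site 3 (G→A), site 9 (T→C), site 10 (G→C), site 17 (T→G), site 25 (G→C), site 26 (G→A), site 30 (G→A), site 32 (T→G).
That gives 8 mismatches out of 33 aligned sites, so the Hamming distance is 8.

8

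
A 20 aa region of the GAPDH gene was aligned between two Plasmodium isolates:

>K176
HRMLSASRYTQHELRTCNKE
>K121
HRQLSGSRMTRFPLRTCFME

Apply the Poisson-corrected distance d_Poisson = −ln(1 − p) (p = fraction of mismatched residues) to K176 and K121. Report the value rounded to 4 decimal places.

0.5108

Differing sites — 3:M/Q; 6:A/G; 9:Y/M; 11:Q/R; 12:H/F; 13:E/P; 18:N/F; 19:K/M.
p = 8/20 = 0.400000.
d = −ln(1 − 0.400000) = −ln(0.600000) = 0.5108.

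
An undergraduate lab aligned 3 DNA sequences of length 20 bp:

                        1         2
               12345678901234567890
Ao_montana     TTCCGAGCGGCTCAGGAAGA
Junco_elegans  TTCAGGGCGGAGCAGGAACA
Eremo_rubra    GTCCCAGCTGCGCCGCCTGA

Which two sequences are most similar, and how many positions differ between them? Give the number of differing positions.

Pairwise Hamming distances:
  Ao_montana vs Junco_elegans: 5
  Ao_montana vs Eremo_rubra: 8
  Junco_elegans vs Eremo_rubra: 11
The smallest is 5, between Ao_montana and Junco_elegans.

5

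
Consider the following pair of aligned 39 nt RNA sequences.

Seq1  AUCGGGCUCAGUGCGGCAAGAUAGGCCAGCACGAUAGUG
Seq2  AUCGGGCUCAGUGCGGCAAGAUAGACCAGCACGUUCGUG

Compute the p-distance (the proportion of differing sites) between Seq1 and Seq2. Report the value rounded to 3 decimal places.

Mismatches occur at site 25 (G→A), site 34 (A→U), site 36 (A→C).
There are 3 differences over 39 sites, so p = 3/39 = 0.077.

0.077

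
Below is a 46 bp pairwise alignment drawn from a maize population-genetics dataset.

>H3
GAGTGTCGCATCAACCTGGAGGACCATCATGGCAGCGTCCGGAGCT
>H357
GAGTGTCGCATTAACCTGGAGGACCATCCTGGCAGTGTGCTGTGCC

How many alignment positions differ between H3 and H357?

7

The sequences differ at positions 12 (C/T), 29 (A/C), 36 (C/T), 39 (C/G), 41 (G/T), 43 (A/T), 46 (T/C).
That gives 7 mismatches out of 46 aligned sites, so the Hamming distance is 7.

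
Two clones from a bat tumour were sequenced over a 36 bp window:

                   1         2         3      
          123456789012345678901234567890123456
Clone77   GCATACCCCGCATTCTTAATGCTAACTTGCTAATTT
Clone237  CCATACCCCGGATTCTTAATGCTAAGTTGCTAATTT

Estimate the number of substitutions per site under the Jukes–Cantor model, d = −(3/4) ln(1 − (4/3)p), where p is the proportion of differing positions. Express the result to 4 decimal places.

Mismatches occur at site 1 (G/C), site 11 (C/G), site 26 (C/G).
p = 3/36 = 0.083333.
d = −0.75 · ln(1 − (4/3)·0.083333) = −0.75 · ln(0.888889) = −0.75 · (-0.117783) = 0.0883.

0.0883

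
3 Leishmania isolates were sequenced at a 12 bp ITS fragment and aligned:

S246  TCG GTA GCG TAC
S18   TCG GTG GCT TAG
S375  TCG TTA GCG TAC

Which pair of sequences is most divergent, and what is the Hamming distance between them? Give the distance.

4

Pairwise Hamming distances:
  S246 vs S18: 3
  S246 vs S375: 1
  S18 vs S375: 4
The largest is 4, between S18 and S375.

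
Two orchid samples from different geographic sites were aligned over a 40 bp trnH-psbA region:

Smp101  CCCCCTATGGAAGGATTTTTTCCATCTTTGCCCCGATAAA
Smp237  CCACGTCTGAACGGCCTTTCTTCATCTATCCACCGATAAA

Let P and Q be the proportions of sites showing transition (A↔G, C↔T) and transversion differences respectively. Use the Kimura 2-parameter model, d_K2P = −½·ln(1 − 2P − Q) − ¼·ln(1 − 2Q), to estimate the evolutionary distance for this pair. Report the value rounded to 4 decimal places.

Differing sites — 3:C/A (Tv); 5:C/G (Tv); 7:A/C (Tv); 10:G/A (Ti); 12:A/C (Tv); 15:A/C (Tv); 16:T/C (Ti); 20:T/C (Ti); 22:C/T (Ti); 28:T/A (Tv); 30:G/C (Tv); 32:C/A (Tv).
Of the 12 differences, 4 transitions and 8 transversions over 40 sites: P = 4/40 = 0.100000, Q = 8/40 = 0.200000.
d = −0.5·ln(0.600000) − 0.25·ln(0.600000) = −0.5·(-0.510826) − 0.25·(-0.510826) = 0.3831.

0.3831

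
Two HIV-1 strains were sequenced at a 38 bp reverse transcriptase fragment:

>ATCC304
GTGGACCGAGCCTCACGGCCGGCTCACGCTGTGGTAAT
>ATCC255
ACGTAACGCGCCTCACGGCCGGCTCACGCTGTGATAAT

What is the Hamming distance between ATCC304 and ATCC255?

6

The sequences differ at positions 1 (G/A), 2 (T/C), 4 (G/T), 6 (C/A), 9 (A/C), 34 (G/A).
That gives 6 mismatches out of 38 aligned sites, so the Hamming distance is 6.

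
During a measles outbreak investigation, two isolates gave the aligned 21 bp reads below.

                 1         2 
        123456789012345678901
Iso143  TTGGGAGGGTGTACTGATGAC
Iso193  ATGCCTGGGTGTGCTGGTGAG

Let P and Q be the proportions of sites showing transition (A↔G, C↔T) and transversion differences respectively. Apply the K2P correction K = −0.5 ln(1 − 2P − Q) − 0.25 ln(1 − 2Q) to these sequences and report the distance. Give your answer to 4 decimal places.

0.4415

The sequences differ at positions 1 (T/A, transversion), 4 (G/C, transversion), 5 (G/C, transversion), 6 (A/T, transversion), 13 (A/G, transition), 17 (A/G, transition), 21 (C/G, transversion).
Of the 7 differences, 2 transitions and 5 transversions over 21 sites: P = 2/21 = 0.095238, Q = 5/21 = 0.238095.
d = −0.5·ln(0.571429) − 0.25·ln(0.523810) = −0.5·(-0.559615) − 0.25·(-0.646626) = 0.4415.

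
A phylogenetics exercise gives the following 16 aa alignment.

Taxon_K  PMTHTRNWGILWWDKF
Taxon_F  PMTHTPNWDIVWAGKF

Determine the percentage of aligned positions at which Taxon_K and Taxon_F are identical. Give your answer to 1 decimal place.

The sequences differ at positions 6 (R/P), 9 (G/D), 11 (L/V), 13 (W/A), 14 (D/G).
11 of the 16 sites match, so the percent identity is 11/16 × 100 = 68.8%.

68.8%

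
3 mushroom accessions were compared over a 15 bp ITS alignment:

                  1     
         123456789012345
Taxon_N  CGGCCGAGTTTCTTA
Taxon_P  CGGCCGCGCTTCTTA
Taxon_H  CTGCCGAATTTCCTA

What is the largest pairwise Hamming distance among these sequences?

Pairwise Hamming distances:
  Taxon_N vs Taxon_P: 2
  Taxon_N vs Taxon_H: 3
  Taxon_P vs Taxon_H: 5
The largest is 5, between Taxon_P and Taxon_H.

5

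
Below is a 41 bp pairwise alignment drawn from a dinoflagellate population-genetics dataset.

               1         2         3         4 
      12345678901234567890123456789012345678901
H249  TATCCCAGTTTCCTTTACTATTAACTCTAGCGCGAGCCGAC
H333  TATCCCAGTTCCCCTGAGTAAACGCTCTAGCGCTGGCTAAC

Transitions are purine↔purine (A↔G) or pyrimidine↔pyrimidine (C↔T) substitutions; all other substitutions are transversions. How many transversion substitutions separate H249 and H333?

Differing sites — 11:T/C (Ti); 14:T/C (Ti); 16:T/G (Tv); 18:C/G (Tv); 21:T/A (Tv); 22:T/A (Tv); 23:A/C (Tv); 24:A/G (Ti); 34:G/T (Tv); 35:A/G (Ti); 38:C/T (Ti); 39:G/A (Ti).
Of the 12 differences, 6 transitions and 6 transversions, so the answer is 6.

6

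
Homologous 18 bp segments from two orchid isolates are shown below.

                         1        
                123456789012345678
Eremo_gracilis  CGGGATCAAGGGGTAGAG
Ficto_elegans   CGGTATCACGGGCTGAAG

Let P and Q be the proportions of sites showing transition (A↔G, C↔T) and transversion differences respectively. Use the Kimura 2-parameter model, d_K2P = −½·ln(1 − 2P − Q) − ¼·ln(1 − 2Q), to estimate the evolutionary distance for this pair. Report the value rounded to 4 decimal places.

0.3476

The sequences differ at positions 4 (G/T, transversion), 9 (A/C, transversion), 13 (G/C, transversion), 15 (A/G, transition), 16 (G/A, transition).
Of the 5 differences, 2 transitions and 3 transversions over 18 sites: P = 2/18 = 0.111111, Q = 3/18 = 0.166667.
d = −0.5·ln(0.611111) − 0.25·ln(0.666666) = −0.5·(-0.492477) − 0.25·(-0.405466) = 0.3476.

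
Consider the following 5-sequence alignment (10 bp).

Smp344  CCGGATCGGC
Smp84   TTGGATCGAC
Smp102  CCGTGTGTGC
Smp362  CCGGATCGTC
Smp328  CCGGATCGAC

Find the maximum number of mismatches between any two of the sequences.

Pairwise Hamming distances:
  Smp344 vs Smp84: 3
  Smp344 vs Smp102: 4
  Smp344 vs Smp362: 1
  Smp344 vs Smp328: 1
  Smp84 vs Smp102: 7
  Smp84 vs Smp362: 3
  Smp84 vs Smp328: 2
  Smp102 vs Smp362: 5
  Smp102 vs Smp328: 5
  Smp362 vs Smp328: 1
The largest is 7, between Smp84 and Smp102.

7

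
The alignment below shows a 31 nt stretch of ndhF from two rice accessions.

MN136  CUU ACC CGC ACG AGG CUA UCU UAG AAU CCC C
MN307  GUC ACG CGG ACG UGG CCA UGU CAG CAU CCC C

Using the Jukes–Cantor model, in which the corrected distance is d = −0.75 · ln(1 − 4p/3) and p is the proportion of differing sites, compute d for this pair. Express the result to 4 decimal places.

0.3672

The sequences differ at positions 1 (C/G), 3 (U/C), 6 (C/G), 9 (C/G), 13 (A/U), 17 (U/C), 20 (C/G), 22 (U/C), 25 (A/C).
p = 9/31 = 0.290323.
d = −0.75 · ln(1 − (4/3)·0.290323) = −0.75 · ln(0.612903) = −0.75 · (-0.489549) = 0.3672.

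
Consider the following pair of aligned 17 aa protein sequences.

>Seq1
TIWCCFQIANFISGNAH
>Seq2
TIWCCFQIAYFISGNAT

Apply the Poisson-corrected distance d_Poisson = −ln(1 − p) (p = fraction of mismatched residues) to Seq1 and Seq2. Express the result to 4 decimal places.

The sequences differ at positions 10 (N/Y), 17 (H/T).
p = 2/17 = 0.117647.
d = −ln(1 − 0.117647) = −ln(0.882353) = 0.1252.

0.1252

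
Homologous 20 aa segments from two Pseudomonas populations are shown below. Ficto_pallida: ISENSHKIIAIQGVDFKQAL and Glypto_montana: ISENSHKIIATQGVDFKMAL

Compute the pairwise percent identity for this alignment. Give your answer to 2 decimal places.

90.00%

Mismatches occur at site 11 (I→T), site 18 (Q→M).
18 of the 20 sites match, so the percent identity is 18/20 × 100 = 90.00%.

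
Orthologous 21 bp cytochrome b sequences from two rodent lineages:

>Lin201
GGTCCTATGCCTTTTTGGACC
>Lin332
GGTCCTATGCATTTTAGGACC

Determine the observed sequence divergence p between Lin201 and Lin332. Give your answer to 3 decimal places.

0.095

Mismatches occur at site 11 (C→A), site 16 (T→A).
There are 2 differences over 21 sites, so p = 2/21 = 0.095.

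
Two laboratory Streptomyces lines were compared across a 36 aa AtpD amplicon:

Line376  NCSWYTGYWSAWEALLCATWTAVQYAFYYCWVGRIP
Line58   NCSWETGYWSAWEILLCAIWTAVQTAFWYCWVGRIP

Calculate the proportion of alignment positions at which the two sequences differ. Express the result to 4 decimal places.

0.1389

Differing sites — 5:Y/E; 14:A/I; 19:T/I; 25:Y/T; 28:Y/W.
There are 5 differences over 36 sites, so p = 5/36 = 0.1389.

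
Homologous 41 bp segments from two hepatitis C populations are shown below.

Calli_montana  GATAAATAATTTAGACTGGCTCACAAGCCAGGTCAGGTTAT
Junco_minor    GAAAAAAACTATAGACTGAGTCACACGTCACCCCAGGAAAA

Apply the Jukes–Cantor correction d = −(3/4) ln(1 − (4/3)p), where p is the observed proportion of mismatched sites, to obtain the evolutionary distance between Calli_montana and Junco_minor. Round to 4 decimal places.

0.4556

Differing sites — 3:T/A; 7:T/A; 9:A/C; 11:T/A; 19:G/A; 20:C/G; 26:A/C; 28:C/T; 31:G/C; 32:G/C; 33:T/C; 38:T/A; 39:T/A; 41:T/A.
p = 14/41 = 0.341463.
d = −0.75 · ln(1 − (4/3)·0.341463) = −0.75 · ln(0.544716) = −0.75 · (-0.607491) = 0.4556.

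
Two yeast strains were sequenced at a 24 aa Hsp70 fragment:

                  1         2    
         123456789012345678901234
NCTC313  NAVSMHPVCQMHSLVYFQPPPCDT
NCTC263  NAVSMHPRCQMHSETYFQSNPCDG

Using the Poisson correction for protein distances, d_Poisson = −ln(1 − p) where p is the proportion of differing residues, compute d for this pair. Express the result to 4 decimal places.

0.2877

The sequences differ at positions 8 (V/R), 14 (L/E), 15 (V/T), 19 (P/S), 20 (P/N), 24 (T/G).
p = 6/24 = 0.250000.
d = −ln(1 − 0.250000) = −ln(0.750000) = 0.2877.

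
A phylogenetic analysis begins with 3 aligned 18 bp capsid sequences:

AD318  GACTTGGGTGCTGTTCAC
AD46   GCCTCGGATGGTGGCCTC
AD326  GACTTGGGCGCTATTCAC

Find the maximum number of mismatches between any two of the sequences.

Pairwise Hamming distances:
  AD318 vs AD46: 7
  AD318 vs AD326: 2
  AD46 vs AD326: 9
The largest is 9, between AD46 and AD326.

9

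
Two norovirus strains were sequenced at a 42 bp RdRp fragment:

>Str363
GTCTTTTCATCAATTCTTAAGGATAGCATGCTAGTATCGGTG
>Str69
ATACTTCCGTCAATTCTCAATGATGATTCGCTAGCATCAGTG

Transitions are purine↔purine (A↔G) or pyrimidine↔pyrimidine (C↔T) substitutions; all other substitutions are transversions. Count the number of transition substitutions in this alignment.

Differing sites — 1:G/A (Ti); 3:C/A (Tv); 4:T/C (Ti); 7:T/C (Ti); 9:A/G (Ti); 18:T/C (Ti); 21:G/T (Tv); 25:A/G (Ti); 26:G/A (Ti); 27:C/T (Ti); 28:A/T (Tv); 29:T/C (Ti); 35:T/C (Ti); 39:G/A (Ti).
Of the 14 differences, 11 transitions and 3 transversions, so the answer is 11.

11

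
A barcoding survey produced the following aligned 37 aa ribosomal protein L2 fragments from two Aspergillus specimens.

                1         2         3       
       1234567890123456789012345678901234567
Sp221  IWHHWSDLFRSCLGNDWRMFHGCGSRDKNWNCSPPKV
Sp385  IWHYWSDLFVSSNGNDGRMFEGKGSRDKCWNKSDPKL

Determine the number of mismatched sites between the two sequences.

11

Differing sites — 4:H/Y; 10:R/V; 12:C/S; 13:L/N; 17:W/G; 21:H/E; 23:C/K; 29:N/C; 32:C/K; 34:P/D; 37:V/L.
That gives 11 mismatches out of 37 aligned sites, so the Hamming distance is 11.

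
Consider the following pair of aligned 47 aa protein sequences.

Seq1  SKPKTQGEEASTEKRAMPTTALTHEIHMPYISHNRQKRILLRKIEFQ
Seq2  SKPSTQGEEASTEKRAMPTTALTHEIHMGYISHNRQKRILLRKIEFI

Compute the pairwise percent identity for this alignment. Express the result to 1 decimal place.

The sequences differ at positions 4 (K/S), 29 (P/G), 47 (Q/I).
44 of the 47 sites match, so the percent identity is 44/47 × 100 = 93.6%.

93.6%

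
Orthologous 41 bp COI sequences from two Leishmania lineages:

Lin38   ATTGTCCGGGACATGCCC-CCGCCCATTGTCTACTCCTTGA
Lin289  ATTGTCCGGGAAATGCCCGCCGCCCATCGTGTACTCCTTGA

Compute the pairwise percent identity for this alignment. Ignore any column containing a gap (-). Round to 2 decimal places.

Excluding the 1 gap column leaves 40 comparable sites.
Differing sites — 12:C/A; 28:T/C; 31:C/G.
37 of the 40 comparable sites match, so the percent identity is 37/40 × 100 = 92.50%.

92.50%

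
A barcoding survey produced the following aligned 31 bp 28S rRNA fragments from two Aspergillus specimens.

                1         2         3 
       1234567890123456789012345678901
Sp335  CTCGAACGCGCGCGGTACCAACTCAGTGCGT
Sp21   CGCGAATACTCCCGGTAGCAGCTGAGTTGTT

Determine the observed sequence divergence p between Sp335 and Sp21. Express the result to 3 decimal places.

The sequences differ at positions 2 (T/G), 7 (C/T), 8 (G/A), 10 (G/T), 12 (G/C), 18 (C/G), 21 (A/G), 24 (C/G), 28 (G/T), 29 (C/G), 30 (G/T).
There are 11 differences over 31 sites, so p = 11/31 = 0.355.

0.355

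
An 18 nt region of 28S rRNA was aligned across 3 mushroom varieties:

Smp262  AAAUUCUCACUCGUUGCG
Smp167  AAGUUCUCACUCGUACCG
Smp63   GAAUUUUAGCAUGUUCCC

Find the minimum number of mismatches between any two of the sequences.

Pairwise Hamming distances:
  Smp262 vs Smp167: 3
  Smp262 vs Smp63: 8
  Smp167 vs Smp63: 9
The smallest is 3, between Smp262 and Smp167.

3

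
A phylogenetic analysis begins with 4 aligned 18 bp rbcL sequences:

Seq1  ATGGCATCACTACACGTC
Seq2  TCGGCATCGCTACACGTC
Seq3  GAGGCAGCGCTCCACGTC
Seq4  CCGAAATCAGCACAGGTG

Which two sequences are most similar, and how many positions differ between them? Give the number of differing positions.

3

Pairwise Hamming distances:
  Seq1 vs Seq2: 3
  Seq1 vs Seq3: 5
  Seq1 vs Seq4: 8
  Seq2 vs Seq3: 4
  Seq2 vs Seq4: 8
  Seq3 vs Seq4: 11
The smallest is 3, between Seq1 and Seq2.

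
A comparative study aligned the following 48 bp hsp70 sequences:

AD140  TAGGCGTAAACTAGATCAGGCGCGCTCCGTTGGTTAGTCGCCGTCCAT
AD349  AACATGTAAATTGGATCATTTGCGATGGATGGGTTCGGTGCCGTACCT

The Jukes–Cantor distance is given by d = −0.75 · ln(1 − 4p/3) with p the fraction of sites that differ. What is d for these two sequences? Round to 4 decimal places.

Differing sites — 1:T/A; 3:G/C; 4:G/A; 5:C/T; 11:C/T; 13:A/G; 19:G/T; 20:G/T; 21:C/T; 25:C/A; 27:C/G; 28:C/G; 29:G/A; 31:T/G; 36:A/C; 38:T/G; 39:C/T; 45:C/A; 47:A/C.
p = 19/48 = 0.395833.
d = −0.75 · ln(1 − (4/3)·0.395833) = −0.75 · ln(0.472223) = −0.75 · (-0.750304) = 0.5627.

0.5627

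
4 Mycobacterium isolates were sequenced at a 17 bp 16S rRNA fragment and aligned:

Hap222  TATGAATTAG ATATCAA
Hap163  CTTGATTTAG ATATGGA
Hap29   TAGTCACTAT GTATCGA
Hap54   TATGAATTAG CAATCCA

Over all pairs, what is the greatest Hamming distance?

Pairwise Hamming distances:
  Hap222 vs Hap163: 5
  Hap222 vs Hap29: 7
  Hap222 vs Hap54: 3
  Hap163 vs Hap29: 10
  Hap163 vs Hap54: 7
  Hap29 vs Hap54: 8
The largest is 10, between Hap163 and Hap29.

10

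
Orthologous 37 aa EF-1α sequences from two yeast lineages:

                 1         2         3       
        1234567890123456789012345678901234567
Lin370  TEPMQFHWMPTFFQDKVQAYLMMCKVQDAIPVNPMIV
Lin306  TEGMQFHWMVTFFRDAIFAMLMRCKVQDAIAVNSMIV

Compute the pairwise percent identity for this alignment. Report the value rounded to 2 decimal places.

72.97%

Differing sites — 3:P/G; 10:P/V; 14:Q/R; 16:K/A; 17:V/I; 18:Q/F; 20:Y/M; 23:M/R; 31:P/A; 34:P/S.
27 of the 37 sites match, so the percent identity is 27/37 × 100 = 72.97%.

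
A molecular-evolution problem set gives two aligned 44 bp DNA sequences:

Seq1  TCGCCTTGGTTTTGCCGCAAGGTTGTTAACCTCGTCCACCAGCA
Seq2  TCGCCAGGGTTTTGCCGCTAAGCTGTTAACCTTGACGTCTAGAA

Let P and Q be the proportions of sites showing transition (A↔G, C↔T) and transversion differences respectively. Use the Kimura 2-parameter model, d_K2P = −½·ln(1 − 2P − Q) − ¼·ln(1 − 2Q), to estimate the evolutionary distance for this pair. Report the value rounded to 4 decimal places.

0.3042

Differing sites — 6:T/A (Tv); 7:T/G (Tv); 19:A/T (Tv); 21:G/A (Ti); 23:T/C (Ti); 33:C/T (Ti); 35:T/A (Tv); 37:C/G (Tv); 38:A/T (Tv); 40:C/T (Ti); 43:C/A (Tv).
Of the 11 differences, 4 transitions and 7 transversions over 44 sites: P = 4/44 = 0.090909, Q = 7/44 = 0.159091.
d = −0.5·ln(0.659091) − 0.25·ln(0.681818) = −0.5·(-0.416894) − 0.25·(-0.382993) = 0.3042.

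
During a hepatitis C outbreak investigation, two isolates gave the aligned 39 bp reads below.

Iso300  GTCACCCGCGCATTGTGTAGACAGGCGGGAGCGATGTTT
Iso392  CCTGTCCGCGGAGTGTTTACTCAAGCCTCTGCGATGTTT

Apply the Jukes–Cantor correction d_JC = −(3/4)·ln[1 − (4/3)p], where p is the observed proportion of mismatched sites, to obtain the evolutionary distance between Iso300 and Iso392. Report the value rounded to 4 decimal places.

Mismatches occur at site 1 (G→C), site 2 (T→C), site 3 (C→T), site 4 (A→G), site 5 (C→T), site 11 (C→G), site 13 (T→G), site 17 (G→T), site 20 (G→C), site 21 (A→T), site 24 (G→A), site 27 (G→C), site 28 (G→T), site 29 (G→C), site 30 (A→T).
p = 15/39 = 0.384615.
d = −0.75 · ln(1 − (4/3)·0.384615) = −0.75 · ln(0.487180) = −0.75 · (-0.719122) = 0.5393.

0.5393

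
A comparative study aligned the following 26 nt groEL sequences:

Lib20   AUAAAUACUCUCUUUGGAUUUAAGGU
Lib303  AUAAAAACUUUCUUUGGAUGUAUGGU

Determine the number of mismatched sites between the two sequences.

Differing sites — 6:U/A; 10:C/U; 20:U/G; 23:A/U.
That gives 4 mismatches out of 26 aligned sites, so the Hamming distance is 4.

4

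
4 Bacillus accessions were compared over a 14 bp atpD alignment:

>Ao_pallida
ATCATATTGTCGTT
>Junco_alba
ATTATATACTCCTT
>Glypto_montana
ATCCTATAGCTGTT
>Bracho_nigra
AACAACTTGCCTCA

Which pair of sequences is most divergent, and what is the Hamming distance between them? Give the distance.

Pairwise Hamming distances:
  Ao_pallida vs Junco_alba: 4
  Ao_pallida vs Glypto_montana: 4
  Ao_pallida vs Bracho_nigra: 7
  Junco_alba vs Glypto_montana: 6
  Junco_alba vs Bracho_nigra: 10
  Glypto_montana vs Bracho_nigra: 9
The largest is 10, between Junco_alba and Bracho_nigra.

10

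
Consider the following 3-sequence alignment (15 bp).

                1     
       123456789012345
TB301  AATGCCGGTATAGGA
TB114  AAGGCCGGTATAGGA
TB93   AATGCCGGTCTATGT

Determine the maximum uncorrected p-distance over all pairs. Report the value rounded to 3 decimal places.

0.267

Pairwise Hamming distances:
  TB301 vs TB114: 1
  TB301 vs TB93: 3
  TB114 vs TB93: 4
The largest is 4 mismatches, between TB114 and TB93; p = 4/15 = 0.267.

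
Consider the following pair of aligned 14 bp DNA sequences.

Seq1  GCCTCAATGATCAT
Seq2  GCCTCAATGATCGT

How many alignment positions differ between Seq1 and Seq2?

Differing sites — 13:A/G.
That gives 1 mismatch out of 14 aligned sites, so the Hamming distance is 1.

1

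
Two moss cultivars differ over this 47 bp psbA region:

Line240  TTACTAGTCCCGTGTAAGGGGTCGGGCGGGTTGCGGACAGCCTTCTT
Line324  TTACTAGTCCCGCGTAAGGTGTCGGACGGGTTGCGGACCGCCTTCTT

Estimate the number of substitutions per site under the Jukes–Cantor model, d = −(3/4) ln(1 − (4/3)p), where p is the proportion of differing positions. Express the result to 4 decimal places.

0.0903

The sequences differ at positions 13 (T/C), 20 (G/T), 26 (G/A), 39 (A/C).
p = 4/47 = 0.085106.
d = −0.75 · ln(1 − (4/3)·0.085106) = −0.75 · ln(0.886525) = −0.75 · (-0.120446) = 0.0903.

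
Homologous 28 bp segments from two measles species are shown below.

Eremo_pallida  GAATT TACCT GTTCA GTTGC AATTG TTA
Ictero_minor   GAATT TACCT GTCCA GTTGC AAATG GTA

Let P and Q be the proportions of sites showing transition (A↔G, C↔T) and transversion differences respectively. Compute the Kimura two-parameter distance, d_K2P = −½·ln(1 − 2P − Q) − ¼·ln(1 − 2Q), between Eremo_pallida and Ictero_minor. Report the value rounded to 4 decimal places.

The sequences differ at positions 13 (T/C, transition), 23 (T/A, transversion), 26 (T/G, transversion).
Of the 3 differences, 1 transition and 2 transversions over 28 sites: P = 1/28 = 0.035714, Q = 2/28 = 0.071429.
d = −0.5·ln(0.857143) − 0.25·ln(0.857142) = −0.5·(-0.154151) − 0.25·(-0.154152) = 0.1156.

0.1156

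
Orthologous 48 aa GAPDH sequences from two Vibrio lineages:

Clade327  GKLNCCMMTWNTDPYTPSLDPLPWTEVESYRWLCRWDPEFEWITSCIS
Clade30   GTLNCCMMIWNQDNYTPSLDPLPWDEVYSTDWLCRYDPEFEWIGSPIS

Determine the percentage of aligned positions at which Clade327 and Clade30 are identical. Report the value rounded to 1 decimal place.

77.1%

The sequences differ at positions 2 (K/T), 9 (T/I), 12 (T/Q), 14 (P/N), 25 (T/D), 28 (E/Y), 30 (Y/T), 31 (R/D), 36 (W/Y), 44 (T/G), 46 (C/P).
37 of the 48 sites match, so the percent identity is 37/48 × 100 = 77.1%.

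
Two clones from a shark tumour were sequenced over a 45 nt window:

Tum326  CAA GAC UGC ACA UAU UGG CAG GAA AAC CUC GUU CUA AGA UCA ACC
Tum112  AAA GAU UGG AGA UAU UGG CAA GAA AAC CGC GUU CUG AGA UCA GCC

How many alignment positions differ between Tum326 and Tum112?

Differing sites — 1:C/A; 6:C/U; 9:C/G; 11:C/G; 21:G/A; 29:U/G; 36:A/G; 43:A/G.
That gives 8 mismatches out of 45 aligned sites, so the Hamming distance is 8.

8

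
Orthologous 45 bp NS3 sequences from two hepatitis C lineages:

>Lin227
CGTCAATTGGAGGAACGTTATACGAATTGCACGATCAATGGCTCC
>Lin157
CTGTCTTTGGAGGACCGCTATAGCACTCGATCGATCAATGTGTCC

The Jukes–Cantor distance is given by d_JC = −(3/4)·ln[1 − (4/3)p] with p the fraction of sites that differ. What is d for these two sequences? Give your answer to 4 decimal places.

0.4408

The sequences differ at positions 2 (G/T), 3 (T/G), 4 (C/T), 5 (A/C), 6 (A/T), 15 (A/C), 18 (T/C), 23 (C/G), 24 (G/C), 26 (A/C), 28 (T/C), 30 (C/A), 31 (A/T), 41 (G/T), 42 (C/G).
p = 15/45 = 0.333333.
d = −0.75 · ln(1 − (4/3)·0.333333) = −0.75 · ln(0.555556) = −0.75 · (-0.587786) = 0.4408.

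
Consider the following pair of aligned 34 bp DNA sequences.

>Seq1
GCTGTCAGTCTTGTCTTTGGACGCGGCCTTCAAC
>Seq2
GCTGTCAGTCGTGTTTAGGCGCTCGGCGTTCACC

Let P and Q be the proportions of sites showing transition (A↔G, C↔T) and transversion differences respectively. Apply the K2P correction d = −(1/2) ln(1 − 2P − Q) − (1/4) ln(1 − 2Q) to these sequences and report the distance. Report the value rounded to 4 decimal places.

0.3281

The sequences differ at positions 11 (T/G, transversion), 15 (C/T, transition), 17 (T/A, transversion), 18 (T/G, transversion), 20 (G/C, transversion), 21 (A/G, transition), 23 (G/T, transversion), 28 (C/G, transversion), 33 (A/C, transversion).
Of the 9 differences, 2 transitions and 7 transversions over 34 sites: P = 2/34 = 0.058824, Q = 7/34 = 0.205882.
d = −0.5·ln(0.676470) − 0.25·ln(0.588236) = −0.5·(-0.390867) − 0.25·(-0.530627) = 0.3281.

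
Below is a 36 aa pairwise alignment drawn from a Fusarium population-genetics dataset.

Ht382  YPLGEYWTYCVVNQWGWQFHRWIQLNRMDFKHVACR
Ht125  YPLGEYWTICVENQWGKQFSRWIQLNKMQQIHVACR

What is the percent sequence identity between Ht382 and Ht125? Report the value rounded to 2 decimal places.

The sequences differ at positions 9 (Y/I), 12 (V/E), 17 (W/K), 20 (H/S), 27 (R/K), 29 (D/Q), 30 (F/Q), 31 (K/I).
28 of the 36 sites match, so the percent identity is 28/36 × 100 = 77.78%.

77.78%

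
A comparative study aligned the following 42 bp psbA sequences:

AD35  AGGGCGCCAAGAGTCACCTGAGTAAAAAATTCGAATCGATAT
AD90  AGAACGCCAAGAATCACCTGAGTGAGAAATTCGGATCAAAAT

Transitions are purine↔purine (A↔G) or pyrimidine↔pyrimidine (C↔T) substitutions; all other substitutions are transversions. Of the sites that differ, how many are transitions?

7

The sequences differ at positions 3 (G/A, transition), 4 (G/A, transition), 13 (G/A, transition), 24 (A/G, transition), 26 (A/G, transition), 34 (A/G, transition), 38 (G/A, transition), 40 (T/A, transversion).
Of the 8 differences, 7 transitions and 1 transversion, so the answer is 7.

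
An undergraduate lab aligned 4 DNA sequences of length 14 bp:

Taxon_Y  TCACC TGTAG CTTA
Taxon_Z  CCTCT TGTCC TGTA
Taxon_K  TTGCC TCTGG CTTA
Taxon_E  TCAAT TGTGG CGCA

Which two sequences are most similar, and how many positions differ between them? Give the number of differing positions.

4

Pairwise Hamming distances:
  Taxon_Y vs Taxon_Z: 7
  Taxon_Y vs Taxon_K: 4
  Taxon_Y vs Taxon_E: 5
  Taxon_Z vs Taxon_K: 9
  Taxon_Z vs Taxon_E: 7
  Taxon_K vs Taxon_E: 7
The smallest is 4, between Taxon_Y and Taxon_K.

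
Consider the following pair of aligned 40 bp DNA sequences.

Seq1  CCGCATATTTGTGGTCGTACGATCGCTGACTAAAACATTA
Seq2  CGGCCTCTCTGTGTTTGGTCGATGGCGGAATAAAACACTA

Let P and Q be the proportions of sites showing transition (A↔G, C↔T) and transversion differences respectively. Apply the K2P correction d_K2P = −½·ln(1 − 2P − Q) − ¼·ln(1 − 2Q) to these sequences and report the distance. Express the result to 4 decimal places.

Mismatches occur at site 2 (C/G, transversion), site 5 (A/C, transversion), site 7 (A/C, transversion), site 9 (T/C, transition), site 14 (G/T, transversion), site 16 (C/T, transition), site 18 (T/G, transversion), site 19 (A/T, transversion), site 24 (C/G, transversion), site 27 (T/G, transversion), site 30 (C/A, transversion), site 38 (T/C, transition).
Of the 12 differences, 3 transitions and 9 transversions over 40 sites: P = 3/40 = 0.075000, Q = 9/40 = 0.225000.
d = −0.5·ln(0.625000) − 0.25·ln(0.550000) = −0.5·(-0.470004) − 0.25·(-0.597837) = 0.3845.

0.3845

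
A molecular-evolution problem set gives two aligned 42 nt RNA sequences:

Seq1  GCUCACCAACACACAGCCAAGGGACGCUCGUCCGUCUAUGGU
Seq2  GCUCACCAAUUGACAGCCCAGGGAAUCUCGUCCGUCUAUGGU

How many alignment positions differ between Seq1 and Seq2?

6

Mismatches occur at site 10 (C/U), site 11 (A/U), site 12 (C/G), site 19 (A/C), site 25 (C/A), site 26 (G/U).
That gives 6 mismatches out of 42 aligned sites, so the Hamming distance is 6.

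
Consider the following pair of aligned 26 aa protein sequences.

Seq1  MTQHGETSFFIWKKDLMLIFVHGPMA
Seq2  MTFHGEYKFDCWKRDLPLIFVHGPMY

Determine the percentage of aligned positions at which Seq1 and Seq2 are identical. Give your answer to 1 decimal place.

Mismatches occur at site 3 (Q/F), site 7 (T/Y), site 8 (S/K), site 10 (F/D), site 11 (I/C), site 14 (K/R), site 17 (M/P), site 26 (A/Y).
18 of the 26 sites match, so the percent identity is 18/26 × 100 = 69.2%.

69.2%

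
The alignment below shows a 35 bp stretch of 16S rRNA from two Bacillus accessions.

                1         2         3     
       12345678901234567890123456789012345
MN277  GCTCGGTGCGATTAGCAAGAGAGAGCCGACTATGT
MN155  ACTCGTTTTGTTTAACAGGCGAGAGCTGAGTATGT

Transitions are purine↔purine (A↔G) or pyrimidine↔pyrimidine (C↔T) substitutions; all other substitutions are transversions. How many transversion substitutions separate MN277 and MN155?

5

Differing sites — 1:G/A (Ti); 6:G/T (Tv); 8:G/T (Tv); 9:C/T (Ti); 11:A/T (Tv); 15:G/A (Ti); 18:A/G (Ti); 20:A/C (Tv); 27:C/T (Ti); 30:C/G (Tv).
Of the 10 differences, 5 transitions and 5 transversions, so the answer is 5.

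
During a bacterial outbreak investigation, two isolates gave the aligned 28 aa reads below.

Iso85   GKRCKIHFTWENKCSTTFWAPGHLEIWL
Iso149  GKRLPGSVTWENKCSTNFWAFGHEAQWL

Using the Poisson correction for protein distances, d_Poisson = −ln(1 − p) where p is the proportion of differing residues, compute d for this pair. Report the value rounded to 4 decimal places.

The sequences differ at positions 4 (C/L), 5 (K/P), 6 (I/G), 7 (H/S), 8 (F/V), 17 (T/N), 21 (P/F), 24 (L/E), 25 (E/A), 26 (I/Q).
p = 10/28 = 0.357143.
d = −ln(1 − 0.357143) = −ln(0.642857) = 0.4418.

0.4418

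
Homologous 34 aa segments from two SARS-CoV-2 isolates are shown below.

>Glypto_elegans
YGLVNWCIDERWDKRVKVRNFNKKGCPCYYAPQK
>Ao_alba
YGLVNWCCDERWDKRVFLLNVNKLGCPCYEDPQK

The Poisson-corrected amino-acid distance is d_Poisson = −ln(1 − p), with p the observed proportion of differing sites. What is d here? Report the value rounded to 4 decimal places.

The sequences differ at positions 8 (I/C), 17 (K/F), 18 (V/L), 19 (R/L), 21 (F/V), 24 (K/L), 30 (Y/E), 31 (A/D).
p = 8/34 = 0.235294.
d = −ln(1 − 0.235294) = −ln(0.764706) = 0.2683.

0.2683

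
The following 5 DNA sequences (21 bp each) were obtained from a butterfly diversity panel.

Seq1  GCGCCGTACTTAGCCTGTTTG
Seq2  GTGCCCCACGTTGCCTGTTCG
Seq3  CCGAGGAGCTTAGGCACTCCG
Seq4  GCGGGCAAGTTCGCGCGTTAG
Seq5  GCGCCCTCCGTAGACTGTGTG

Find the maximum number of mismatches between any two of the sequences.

13

Pairwise Hamming distances:
  Seq1 vs Seq2: 6
  Seq1 vs Seq3: 10
  Seq1 vs Seq4: 9
  Seq1 vs Seq5: 5
  Seq2 vs Seq3: 13
  Seq2 vs Seq4: 10
  Seq2 vs Seq5: 7
  Seq3 vs Seq4: 12
  Seq3 vs Seq5: 12
  Seq4 vs Seq5: 12
The largest is 13, between Seq2 and Seq3.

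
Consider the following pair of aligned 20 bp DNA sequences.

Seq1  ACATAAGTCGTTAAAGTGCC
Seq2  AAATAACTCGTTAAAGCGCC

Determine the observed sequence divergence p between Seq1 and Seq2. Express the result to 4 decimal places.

0.1500

Mismatches occur at site 2 (C↔A), site 7 (G↔C), site 17 (T↔C).
There are 3 differences over 20 sites, so p = 3/20 = 0.1500.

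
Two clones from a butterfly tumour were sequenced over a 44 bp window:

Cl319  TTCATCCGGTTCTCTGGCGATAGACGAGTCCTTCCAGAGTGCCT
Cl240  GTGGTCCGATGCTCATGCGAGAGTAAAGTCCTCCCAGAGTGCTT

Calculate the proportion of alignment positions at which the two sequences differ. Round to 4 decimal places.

Differing sites — 1:T/G; 3:C/G; 4:A/G; 9:G/A; 11:T/G; 15:T/A; 16:G/T; 21:T/G; 24:A/T; 25:C/A; 26:G/A; 33:T/C; 43:C/T.
There are 13 differences over 44 sites, so p = 13/44 = 0.2955.

0.2955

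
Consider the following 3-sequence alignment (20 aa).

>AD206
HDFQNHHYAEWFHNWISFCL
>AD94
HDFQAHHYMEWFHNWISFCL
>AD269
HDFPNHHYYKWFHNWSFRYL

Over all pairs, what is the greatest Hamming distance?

8

Pairwise Hamming distances:
  AD206 vs AD94: 2
  AD206 vs AD269: 7
  AD94 vs AD269: 8
The largest is 8, between AD94 and AD269.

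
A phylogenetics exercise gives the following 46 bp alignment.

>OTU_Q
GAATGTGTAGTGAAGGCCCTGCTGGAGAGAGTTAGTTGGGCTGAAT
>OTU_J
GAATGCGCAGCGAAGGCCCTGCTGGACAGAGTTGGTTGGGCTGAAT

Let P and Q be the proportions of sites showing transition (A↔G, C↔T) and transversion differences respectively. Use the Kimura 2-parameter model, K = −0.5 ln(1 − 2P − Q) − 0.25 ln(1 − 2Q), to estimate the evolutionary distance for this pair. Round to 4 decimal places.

Differing sites — 6:T/C (Ti); 8:T/C (Ti); 11:T/C (Ti); 27:G/C (Tv); 34:A/G (Ti).
Of the 5 differences, 4 transitions and 1 transversion over 46 sites: P = 4/46 = 0.086957, Q = 1/46 = 0.021739.
d = −0.5·ln(0.804347) − 0.25·ln(0.956522) = −0.5·(-0.217725) − 0.25·(-0.044451) = 0.1200.

0.1200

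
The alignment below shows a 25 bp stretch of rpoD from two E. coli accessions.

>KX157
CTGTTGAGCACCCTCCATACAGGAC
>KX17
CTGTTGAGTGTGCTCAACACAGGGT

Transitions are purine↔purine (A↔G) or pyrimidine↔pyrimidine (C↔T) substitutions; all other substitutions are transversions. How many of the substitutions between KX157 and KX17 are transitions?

6

Differing sites — 9:C/T (Ti); 10:A/G (Ti); 11:C/T (Ti); 12:C/G (Tv); 16:C/A (Tv); 18:T/C (Ti); 24:A/G (Ti); 25:C/T (Ti).
Of the 8 differences, 6 transitions and 2 transversions, so the answer is 6.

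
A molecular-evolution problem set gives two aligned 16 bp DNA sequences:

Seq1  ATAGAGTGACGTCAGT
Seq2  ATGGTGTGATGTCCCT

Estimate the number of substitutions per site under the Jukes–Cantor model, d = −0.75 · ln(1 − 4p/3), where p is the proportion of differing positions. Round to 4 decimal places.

Mismatches occur at site 3 (A/G), site 5 (A/T), site 10 (C/T), site 14 (A/C), site 15 (G/C).
p = 5/16 = 0.312500.
d = −0.75 · ln(1 − (4/3)·0.312500) = −0.75 · ln(0.583333) = −0.75 · (-0.538997) = 0.4042.

0.4042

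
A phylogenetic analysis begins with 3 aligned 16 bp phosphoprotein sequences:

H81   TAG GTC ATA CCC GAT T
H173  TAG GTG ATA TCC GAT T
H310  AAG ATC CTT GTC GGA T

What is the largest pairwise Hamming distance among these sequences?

Pairwise Hamming distances:
  H81 vs H173: 2
  H81 vs H310: 8
  H173 vs H310: 9
The largest is 9, between H173 and H310.

9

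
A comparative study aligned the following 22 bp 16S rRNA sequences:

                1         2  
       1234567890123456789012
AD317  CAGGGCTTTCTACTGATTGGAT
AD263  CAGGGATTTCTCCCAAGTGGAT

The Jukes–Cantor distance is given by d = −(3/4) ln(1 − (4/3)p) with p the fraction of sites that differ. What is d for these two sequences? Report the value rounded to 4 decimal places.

0.2708

The sequences differ at positions 6 (C/A), 12 (A/C), 14 (T/C), 15 (G/A), 17 (T/G).
p = 5/22 = 0.227273.
d = −0.75 · ln(1 − (4/3)·0.227273) = −0.75 · ln(0.696969) = −0.75 · (-0.361014) = 0.2708.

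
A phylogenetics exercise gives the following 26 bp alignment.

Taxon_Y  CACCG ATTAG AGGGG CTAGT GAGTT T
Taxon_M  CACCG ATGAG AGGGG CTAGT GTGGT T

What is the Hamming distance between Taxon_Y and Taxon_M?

The sequences differ at positions 8 (T/G), 22 (A/T), 24 (T/G).
That gives 3 mismatches out of 26 aligned sites, so the Hamming distance is 3.

3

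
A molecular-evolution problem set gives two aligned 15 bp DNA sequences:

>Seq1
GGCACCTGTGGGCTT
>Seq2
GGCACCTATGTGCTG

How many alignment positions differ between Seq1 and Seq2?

Differing sites — 8:G/A; 11:G/T; 15:T/G.
That gives 3 mismatches out of 15 aligned sites, so the Hamming distance is 3.

3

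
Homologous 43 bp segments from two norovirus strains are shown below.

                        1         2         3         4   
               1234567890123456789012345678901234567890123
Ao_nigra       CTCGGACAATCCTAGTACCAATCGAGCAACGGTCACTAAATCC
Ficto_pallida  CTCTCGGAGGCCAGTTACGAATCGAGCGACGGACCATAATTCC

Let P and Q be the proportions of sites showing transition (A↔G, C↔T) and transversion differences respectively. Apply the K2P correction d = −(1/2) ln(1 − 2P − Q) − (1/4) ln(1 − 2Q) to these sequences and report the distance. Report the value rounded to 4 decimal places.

Differing sites — 4:G/T (Tv); 5:G/C (Tv); 6:A/G (Ti); 7:C/G (Tv); 9:A/G (Ti); 10:T/G (Tv); 13:T/A (Tv); 14:A/G (Ti); 15:G/T (Tv); 19:C/G (Tv); 28:A/G (Ti); 33:T/A (Tv); 35:A/C (Tv); 36:C/A (Tv); 40:A/T (Tv).
Of the 15 differences, 4 transitions and 11 transversions over 43 sites: P = 4/43 = 0.093023, Q = 11/43 = 0.255814.
d = −0.5·ln(0.558140) − 0.25·ln(0.488372) = −0.5·(-0.583145) − 0.25·(-0.716678) = 0.4707.

0.4707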